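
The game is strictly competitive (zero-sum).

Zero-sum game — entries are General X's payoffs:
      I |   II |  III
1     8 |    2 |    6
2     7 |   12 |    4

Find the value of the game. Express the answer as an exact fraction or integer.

Column I is strictly dominated by III for General Y (it gives General X more in every row).
The remaining 2×2 game on (1, 2) × (II, III) has no saddle point. Let General X play 1 with probability p; indifference gives 2p + 12(1−p) = 6p + 4(1−p), so p = 2/3.
Similarly General Y's optimal q on II is 1/6, and the value is 2·(1/6) + (6)·(5/6) = 16/3.

16/3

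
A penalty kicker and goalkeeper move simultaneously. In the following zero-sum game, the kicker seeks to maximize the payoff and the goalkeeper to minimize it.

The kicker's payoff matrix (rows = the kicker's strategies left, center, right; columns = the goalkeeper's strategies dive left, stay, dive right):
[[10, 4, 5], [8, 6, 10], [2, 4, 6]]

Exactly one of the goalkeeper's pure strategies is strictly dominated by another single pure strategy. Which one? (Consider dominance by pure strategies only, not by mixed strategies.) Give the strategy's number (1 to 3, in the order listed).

3

The goalkeeper prefers columns that give the kicker less. Compare dive right with stay: 4 < 5, 6 < 10, 4 < 6.
So stay strictly dominates dive right for the goalkeeper; dive right is strictly dominated.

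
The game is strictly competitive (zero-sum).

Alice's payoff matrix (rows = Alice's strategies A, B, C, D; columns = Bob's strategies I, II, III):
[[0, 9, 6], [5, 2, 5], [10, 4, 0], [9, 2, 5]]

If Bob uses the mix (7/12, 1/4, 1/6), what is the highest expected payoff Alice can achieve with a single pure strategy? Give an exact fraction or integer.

A: (0)·(7/12) + (9)·(1/4) + (6)·(1/6) = 13/4.
B: (5)·(7/12) + (2)·(1/4) + (5)·(1/6) = 17/4.
C: (10)·(7/12) + (4)·(1/4) + (0)·(1/6) = 41/6.
D: (9)·(7/12) + (2)·(1/4) + (5)·(1/6) = 79/12.
The best pure response is C with expected payoff 41/6.

41/6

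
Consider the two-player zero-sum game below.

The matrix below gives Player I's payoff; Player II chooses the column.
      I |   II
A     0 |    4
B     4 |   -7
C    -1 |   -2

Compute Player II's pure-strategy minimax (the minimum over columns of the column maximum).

4

The worst case (largest entry) in each column is I: 4, II: 4.
The best (smallest) of these is 4.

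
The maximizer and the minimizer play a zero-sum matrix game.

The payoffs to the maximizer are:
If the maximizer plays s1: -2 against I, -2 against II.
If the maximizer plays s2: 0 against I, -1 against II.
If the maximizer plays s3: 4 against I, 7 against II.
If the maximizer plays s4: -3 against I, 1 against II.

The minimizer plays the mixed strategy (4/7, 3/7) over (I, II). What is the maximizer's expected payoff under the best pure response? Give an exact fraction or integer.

s1: (-2)·(4/7) + (-2)·(3/7) = -2.
s2: (0)·(4/7) + (-1)·(3/7) = -3/7.
s3: (4)·(4/7) + (7)·(3/7) = 37/7.
s4: (-3)·(4/7) + (1)·(3/7) = -9/7.
The best pure response is s3 with expected payoff 37/7.

37/7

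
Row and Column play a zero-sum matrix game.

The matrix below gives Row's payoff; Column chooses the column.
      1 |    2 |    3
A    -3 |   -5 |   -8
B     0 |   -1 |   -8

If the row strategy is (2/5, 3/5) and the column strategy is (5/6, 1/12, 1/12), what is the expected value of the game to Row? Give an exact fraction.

-113/60

Against (5/6, 1/12, 1/12), each row's expected payoff is A: -43/12; B: -3/4.
Taking the (2/5, 3/5)-weighted average: (2/5)·(-43/12) + (3/5)·(-3/4) = -113/60.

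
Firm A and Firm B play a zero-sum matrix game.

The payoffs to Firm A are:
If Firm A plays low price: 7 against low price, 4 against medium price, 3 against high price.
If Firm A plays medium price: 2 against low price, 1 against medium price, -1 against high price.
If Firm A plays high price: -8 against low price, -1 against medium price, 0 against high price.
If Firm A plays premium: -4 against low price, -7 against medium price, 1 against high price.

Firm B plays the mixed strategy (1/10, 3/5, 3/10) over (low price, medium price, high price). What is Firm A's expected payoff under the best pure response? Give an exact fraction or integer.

low price: (7)·(1/10) + (4)·(3/5) + (3)·(3/10) = 4.
medium price: (2)·(1/10) + (1)·(3/5) + (-1)·(3/10) = 1/2.
high price: (-8)·(1/10) + (-1)·(3/5) + (0)·(3/10) = -7/5.
premium: (-4)·(1/10) + (-7)·(3/5) + (1)·(3/10) = -43/10.
The best pure response is low price with expected payoff 4.

4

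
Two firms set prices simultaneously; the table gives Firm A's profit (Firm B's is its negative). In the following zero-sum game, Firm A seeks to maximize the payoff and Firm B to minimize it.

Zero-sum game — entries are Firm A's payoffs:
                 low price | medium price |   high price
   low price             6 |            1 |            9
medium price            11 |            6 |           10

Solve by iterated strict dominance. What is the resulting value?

Column low price is strictly dominated by medium price for Firm B (1<6, 6<11); eliminate low price.
Row low price is strictly dominated by row medium price (6>1, 10>9); eliminate low price.
Column high price is strictly dominated by medium price for Firm B (6<10); eliminate high price.
Only (medium price, medium price) remains, with payoff 6.

6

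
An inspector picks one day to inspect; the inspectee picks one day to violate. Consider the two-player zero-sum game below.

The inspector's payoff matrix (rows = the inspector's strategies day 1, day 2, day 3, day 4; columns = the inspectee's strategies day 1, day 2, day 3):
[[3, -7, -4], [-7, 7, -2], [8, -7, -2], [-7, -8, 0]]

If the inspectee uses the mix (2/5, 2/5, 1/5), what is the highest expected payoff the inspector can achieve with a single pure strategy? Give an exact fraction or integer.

0

day 1: (3)·(2/5) + (-7)·(2/5) + (-4)·(1/5) = -12/5.
day 2: (-7)·(2/5) + (7)·(2/5) + (-2)·(1/5) = -2/5.
day 3: (8)·(2/5) + (-7)·(2/5) + (-2)·(1/5) = 0.
day 4: (-7)·(2/5) + (-8)·(2/5) + (0)·(1/5) = -6.
The best pure response is day 3 with expected payoff 0.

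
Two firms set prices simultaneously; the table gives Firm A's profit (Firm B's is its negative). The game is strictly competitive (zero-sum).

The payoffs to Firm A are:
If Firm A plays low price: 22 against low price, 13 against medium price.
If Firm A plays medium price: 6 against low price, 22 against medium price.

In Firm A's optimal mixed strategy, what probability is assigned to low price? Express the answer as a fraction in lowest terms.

16/25

Row minima are 13 and 6, so Firm A's maximin is 13; column maxima are 22 and 22, so Firm B's minimax is 22. These differ, so the equilibrium is in mixed strategies.
Let Firm A play low price with probability p. Firm B is indifferent when 22p + 6(1−p) = 13p + 22(1−p), giving p = 16/25.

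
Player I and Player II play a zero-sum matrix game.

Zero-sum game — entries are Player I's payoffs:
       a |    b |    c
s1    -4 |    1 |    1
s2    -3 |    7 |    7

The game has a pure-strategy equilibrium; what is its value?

Row minima: -4, -3 → Player I's maximin is -3.
Column maxima: -3, 7, 7 → Player II's minimax is -3.
They coincide at (s2, a), so the value is -3.

-3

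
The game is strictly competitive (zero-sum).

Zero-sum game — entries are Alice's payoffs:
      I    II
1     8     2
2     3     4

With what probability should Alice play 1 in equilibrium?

Row minima are 2 and 3, so Alice's maximin is 3; column maxima are 8 and 4, so Bob's minimax is 4. These differ, so the equilibrium is in mixed strategies.
Let Alice play 1 with probability p. Bob is indifferent when 8p + 3(1−p) = 2p + 4(1−p), giving p = 1/7.

1/7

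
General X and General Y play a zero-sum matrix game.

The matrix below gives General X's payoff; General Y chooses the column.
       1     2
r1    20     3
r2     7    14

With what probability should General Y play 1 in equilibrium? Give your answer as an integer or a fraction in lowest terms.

Row minima are 3 and 7, so General X's maximin is 7; column maxima are 20 and 14, so General Y's minimax is 14. These differ, so the equilibrium is in mixed strategies.
Let General Y play 1 with probability q. General X is indifferent when 20q + 3(1−q) = 7q + 14(1−q), giving q = 11/24.

11/24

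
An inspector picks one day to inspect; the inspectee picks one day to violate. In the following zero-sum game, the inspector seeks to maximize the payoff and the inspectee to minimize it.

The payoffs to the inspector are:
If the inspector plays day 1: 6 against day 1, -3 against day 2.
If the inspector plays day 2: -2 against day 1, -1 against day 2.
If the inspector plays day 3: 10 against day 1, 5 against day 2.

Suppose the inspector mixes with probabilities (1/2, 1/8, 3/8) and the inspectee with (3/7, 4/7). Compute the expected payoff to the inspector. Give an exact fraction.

Against (3/7, 4/7), each row's expected payoff is day 1: 6/7; day 2: -10/7; day 3: 50/7.
Taking the (1/2, 1/8, 3/8)-weighted average: (1/2)·(6/7) + (1/8)·(-10/7) + (3/8)·(50/7) = 41/14.

41/14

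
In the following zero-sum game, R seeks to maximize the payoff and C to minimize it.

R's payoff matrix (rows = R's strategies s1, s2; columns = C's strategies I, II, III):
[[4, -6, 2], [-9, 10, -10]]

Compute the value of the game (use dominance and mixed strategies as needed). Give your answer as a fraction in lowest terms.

Column I is strictly dominated by III for C (it gives R more in every row).
The remaining 2×2 game on (s1, s2) × (II, III) has no saddle point. Let R play s1 with probability p; indifference gives −6p + 10(1−p) = 2p − 10(1−p), so p = 5/7.
Similarly C's optimal q on II is 3/7, and the value is -6·(3/7) + (2)·(4/7) = -10/7.

-10/7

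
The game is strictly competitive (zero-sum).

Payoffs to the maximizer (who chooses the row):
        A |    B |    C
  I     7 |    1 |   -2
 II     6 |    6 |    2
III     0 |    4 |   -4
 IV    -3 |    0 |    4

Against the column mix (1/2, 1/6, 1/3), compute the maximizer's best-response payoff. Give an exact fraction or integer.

14/3

I: (7)·(1/2) + (1)·(1/6) + (-2)·(1/3) = 3.
II: (6)·(1/2) + (6)·(1/6) + (2)·(1/3) = 14/3.
III: (0)·(1/2) + (4)·(1/6) + (-4)·(1/3) = -2/3.
IV: (-3)·(1/2) + (0)·(1/6) + (4)·(1/3) = -1/6.
The best pure response is II with expected payoff 14/3.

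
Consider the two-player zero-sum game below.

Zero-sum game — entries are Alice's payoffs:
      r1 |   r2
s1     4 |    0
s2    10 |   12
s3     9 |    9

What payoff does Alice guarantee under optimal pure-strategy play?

10

Row minima: 0, 10, 9 → Alice's maximin is 10.
Column maxima: 10, 12 → Bob's minimax is 10.
They coincide at (s2, r1), so the value is 10.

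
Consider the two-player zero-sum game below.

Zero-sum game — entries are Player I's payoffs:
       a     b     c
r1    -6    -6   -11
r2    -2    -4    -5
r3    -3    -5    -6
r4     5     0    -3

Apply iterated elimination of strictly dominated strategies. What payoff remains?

Column a is strictly dominated by c for Player II (-11<-6, -5<-2, -6<-3, -3<5); eliminate a.
Column b is strictly dominated by c for Player II (-11<-6, -5<-4, -6<-5, -3<0); eliminate b.
Row r3 is strictly dominated by row r2 (-5>-6); eliminate r3.
Row r1 is strictly dominated by row r2 (-5>-11); eliminate r1.
Row r2 is strictly dominated by row r4 (-3>-5); eliminate r2.
Only (r4, c) remains, with payoff -3.

-3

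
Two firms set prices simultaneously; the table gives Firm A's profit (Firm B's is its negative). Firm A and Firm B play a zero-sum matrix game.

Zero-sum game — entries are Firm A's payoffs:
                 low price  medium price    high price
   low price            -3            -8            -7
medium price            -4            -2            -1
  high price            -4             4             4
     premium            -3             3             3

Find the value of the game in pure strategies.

Row minima: -8, -4, -4, -3 → Firm A's maximin is -3.
Column maxima: -3, 4, 4 → Firm B's minimax is -3.
They coincide at (premium, low price), so the value is -3.

-3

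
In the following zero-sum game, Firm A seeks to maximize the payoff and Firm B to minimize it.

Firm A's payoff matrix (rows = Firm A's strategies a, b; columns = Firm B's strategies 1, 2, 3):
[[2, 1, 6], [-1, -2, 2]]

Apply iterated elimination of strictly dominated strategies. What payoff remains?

1

Column 1 is strictly dominated by 2 for Firm B (1<2, -2<-1); eliminate 1.
Row b is strictly dominated by row a (1>-2, 6>2); eliminate b.
Column 3 is strictly dominated by 2 for Firm B (1<6); eliminate 3.
Only (a, 2) remains, with payoff 1.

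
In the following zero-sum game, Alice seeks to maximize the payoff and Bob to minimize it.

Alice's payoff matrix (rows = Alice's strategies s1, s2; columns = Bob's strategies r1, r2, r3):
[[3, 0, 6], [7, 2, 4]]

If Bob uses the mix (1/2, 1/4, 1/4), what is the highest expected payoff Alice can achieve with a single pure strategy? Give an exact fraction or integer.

s1: (3)·(1/2) + (0)·(1/4) + (6)·(1/4) = 3.
s2: (7)·(1/2) + (2)·(1/4) + (4)·(1/4) = 5.
The best pure response is s2 with expected payoff 5.

5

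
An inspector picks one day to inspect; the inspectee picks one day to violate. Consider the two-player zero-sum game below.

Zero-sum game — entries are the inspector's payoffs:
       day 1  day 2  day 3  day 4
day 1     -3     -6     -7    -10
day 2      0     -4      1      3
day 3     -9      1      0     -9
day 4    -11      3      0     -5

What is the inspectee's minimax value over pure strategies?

The worst case (largest entry) in each column is day 1: 0, day 2: 3, day 3: 1, day 4: 3.
The best (smallest) of these is 0.

0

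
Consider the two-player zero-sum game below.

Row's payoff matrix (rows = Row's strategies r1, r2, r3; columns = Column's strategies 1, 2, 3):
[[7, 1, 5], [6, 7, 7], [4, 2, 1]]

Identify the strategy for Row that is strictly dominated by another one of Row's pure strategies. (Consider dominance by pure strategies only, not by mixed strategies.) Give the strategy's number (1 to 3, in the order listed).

3

Compare r3 with r2: 6 > 4, 7 > 2, 7 > 1.
So r2 strictly dominates r3 for Row; r3 is strictly dominated.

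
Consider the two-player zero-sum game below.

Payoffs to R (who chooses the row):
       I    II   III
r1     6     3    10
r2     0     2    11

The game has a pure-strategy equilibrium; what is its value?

3

Row minima: 3, 0 → R's maximin is 3.
Column maxima: 6, 3, 11 → C's minimax is 3.
They coincide at (r1, II), so the value is 3.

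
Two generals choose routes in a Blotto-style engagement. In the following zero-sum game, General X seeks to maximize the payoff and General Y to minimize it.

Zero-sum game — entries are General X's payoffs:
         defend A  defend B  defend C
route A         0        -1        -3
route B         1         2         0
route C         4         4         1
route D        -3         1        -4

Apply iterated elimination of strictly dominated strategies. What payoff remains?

1

Column defend A is strictly dominated by defend C for General Y (-3<0, 0<1, 1<4, -4<-3); eliminate defend A.
Column defend B is strictly dominated by defend C for General Y (-3<-1, 0<2, 1<4, -4<1); eliminate defend B.
Row route A is strictly dominated by row route B (0>-3); eliminate route A.
Row route D is strictly dominated by row route B (0>-4); eliminate route D.
Row route B is strictly dominated by row route C (1>0); eliminate route B.
Only (route C, defend C) remains, with payoff 1.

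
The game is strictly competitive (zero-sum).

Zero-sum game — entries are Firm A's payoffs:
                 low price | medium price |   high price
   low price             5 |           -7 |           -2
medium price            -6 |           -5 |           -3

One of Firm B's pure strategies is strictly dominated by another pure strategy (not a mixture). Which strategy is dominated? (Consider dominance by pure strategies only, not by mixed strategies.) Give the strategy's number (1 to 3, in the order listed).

Firm B prefers columns that give Firm A less. Compare high price with medium price: -7 < -2, -5 < -3.
So medium price strictly dominates high price for Firm B; high price is strictly dominated.

3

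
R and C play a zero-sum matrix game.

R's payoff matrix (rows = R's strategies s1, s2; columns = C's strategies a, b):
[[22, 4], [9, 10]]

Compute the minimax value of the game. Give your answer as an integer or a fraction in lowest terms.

Row minima are 4 and 9, so R's maximin is 9; column maxima are 22 and 10, so C's minimax is 10. These differ, so the equilibrium is in mixed strategies.
Let R play s1 with probability p. C is indifferent when 22p + 9(1−p) = 4p + 10(1−p), giving p = 1/19.
Let C play a with probability q. R is indifferent when 22q + 4(1−q) = 9q + 10(1−q), giving q = 6/19.
The value is 22·(6/19) + (4)·(13/19) = 184/19.

184/19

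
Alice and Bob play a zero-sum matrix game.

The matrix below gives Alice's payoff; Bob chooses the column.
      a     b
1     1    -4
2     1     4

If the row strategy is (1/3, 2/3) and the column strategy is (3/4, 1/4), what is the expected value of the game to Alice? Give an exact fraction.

Against (3/4, 1/4), each row's expected payoff is 1: -1/4; 2: 7/4.
Taking the (1/3, 2/3)-weighted average: (1/3)·(-1/4) + (2/3)·(7/4) = 13/12.

13/12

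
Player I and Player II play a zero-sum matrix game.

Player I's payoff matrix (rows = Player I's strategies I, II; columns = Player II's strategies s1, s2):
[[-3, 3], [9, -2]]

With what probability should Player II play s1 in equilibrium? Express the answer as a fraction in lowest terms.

Row minima are -3 and -2, so Player I's maximin is -2; column maxima are 9 and 3, so Player II's minimax is 3. These differ, so the equilibrium is in mixed strategies.
Let Player II play s1 with probability q. Player I is indifferent when −3q + 3(1−q) = 9q − 2(1−q), giving q = 5/17.

5/17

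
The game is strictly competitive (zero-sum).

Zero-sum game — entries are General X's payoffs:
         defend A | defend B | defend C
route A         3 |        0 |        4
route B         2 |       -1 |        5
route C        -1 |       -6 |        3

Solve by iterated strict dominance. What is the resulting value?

Column defend C is strictly dominated by defend A for General Y (3<4, 2<5, -1<3); eliminate defend C.
Row route C is strictly dominated by row route A (3>-1, 0>-6); eliminate route C.
Column defend A is strictly dominated by defend B for General Y (0<3, -1<2); eliminate defend A.
Row route B is strictly dominated by row route A (0>-1); eliminate route B.
Only (route A, defend B) remains, with payoff 0.

0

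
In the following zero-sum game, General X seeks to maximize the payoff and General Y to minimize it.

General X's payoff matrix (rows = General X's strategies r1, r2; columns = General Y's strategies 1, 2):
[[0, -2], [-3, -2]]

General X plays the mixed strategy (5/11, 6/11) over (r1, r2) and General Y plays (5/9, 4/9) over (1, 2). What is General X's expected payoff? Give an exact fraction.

-178/99

Against (5/9, 4/9), each row's expected payoff is r1: -8/9; r2: -23/9.
Taking the (5/11, 6/11)-weighted average: (5/11)·(-8/9) + (6/11)·(-23/9) = -178/99.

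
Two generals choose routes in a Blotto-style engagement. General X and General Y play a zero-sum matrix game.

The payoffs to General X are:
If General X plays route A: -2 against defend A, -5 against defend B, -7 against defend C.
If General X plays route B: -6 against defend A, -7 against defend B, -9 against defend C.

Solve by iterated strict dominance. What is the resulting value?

Row route B is strictly dominated by row route A (-2>-6, -5>-7, -7>-9); eliminate route B.
Column defend B is strictly dominated by defend C for General Y (-7<-5); eliminate defend B.
Column defend A is strictly dominated by defend C for General Y (-7<-2); eliminate defend A.
Only (route A, defend C) remains, with payoff -7.

-7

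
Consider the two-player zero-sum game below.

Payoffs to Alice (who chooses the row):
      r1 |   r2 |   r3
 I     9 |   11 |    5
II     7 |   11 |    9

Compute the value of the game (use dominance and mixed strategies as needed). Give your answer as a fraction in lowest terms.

Column r2 is strictly dominated by r3 for Bob (it gives Alice more in every row).
The remaining 2×2 game on (I, II) × (r1, r3) has no saddle point. Let Alice play I with probability p; indifference gives 9p + 7(1−p) = 5p + 9(1−p), so p = 1/3.
Similarly Bob's optimal q on r1 is 2/3, and the value is 9·(2/3) + (5)·(1/3) = 23/3.

23/3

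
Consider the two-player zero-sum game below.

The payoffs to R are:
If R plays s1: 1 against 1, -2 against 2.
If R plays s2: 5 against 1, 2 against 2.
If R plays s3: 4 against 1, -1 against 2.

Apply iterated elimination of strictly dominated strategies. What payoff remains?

Column 1 is strictly dominated by 2 for C (-2<1, 2<5, -1<4); eliminate 1.
Row s3 is strictly dominated by row s2 (2>-1); eliminate s3.
Row s1 is strictly dominated by row s2 (2>-2); eliminate s1.
Only (s2, 2) remains, with payoff 2.

2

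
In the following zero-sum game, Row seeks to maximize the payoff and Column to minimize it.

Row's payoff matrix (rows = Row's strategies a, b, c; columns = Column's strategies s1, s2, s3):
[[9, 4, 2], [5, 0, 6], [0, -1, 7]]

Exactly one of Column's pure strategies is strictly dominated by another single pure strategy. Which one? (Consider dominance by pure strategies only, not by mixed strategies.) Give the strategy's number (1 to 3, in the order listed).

1

Column prefers columns that give Row less. Compare s1 with s2: 4 < 9, 0 < 5, -1 < 0.
So s2 strictly dominates s1 for Column; s1 is strictly dominated.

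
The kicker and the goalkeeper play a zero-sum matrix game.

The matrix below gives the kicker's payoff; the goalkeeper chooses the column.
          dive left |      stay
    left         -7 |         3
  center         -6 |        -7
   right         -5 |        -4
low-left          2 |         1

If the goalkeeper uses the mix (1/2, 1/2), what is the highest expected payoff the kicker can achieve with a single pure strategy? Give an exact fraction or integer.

left: (-7)·(1/2) + (3)·(1/2) = -2.
center: (-6)·(1/2) + (-7)·(1/2) = -13/2.
right: (-5)·(1/2) + (-4)·(1/2) = -9/2.
low-left: (2)·(1/2) + (1)·(1/2) = 3/2.
The best pure response is low-left with expected payoff 3/2.

3/2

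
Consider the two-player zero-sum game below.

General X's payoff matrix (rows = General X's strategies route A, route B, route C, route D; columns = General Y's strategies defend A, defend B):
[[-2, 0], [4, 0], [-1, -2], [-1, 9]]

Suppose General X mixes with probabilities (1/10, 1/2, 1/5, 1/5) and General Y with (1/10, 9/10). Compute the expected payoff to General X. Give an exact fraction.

7/5

Against (1/10, 9/10), each row's expected payoff is route A: -1/5; route B: 2/5; route C: -19/10; route D: 8.
Taking the (1/10, 1/2, 1/5, 1/5)-weighted average: (1/10)·(-1/5) + (1/2)·(2/5) + (1/5)·(-19/10) + (1/5)·(8) = 7/5.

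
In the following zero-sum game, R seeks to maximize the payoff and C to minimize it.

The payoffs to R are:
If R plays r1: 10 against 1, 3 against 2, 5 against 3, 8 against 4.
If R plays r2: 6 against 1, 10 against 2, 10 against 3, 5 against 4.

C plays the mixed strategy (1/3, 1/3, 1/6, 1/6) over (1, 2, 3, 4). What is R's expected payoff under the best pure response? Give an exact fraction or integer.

47/6

r1: (10)·(1/3) + (3)·(1/3) + (5)·(1/6) + (8)·(1/6) = 13/2.
r2: (6)·(1/3) + (10)·(1/3) + (10)·(1/6) + (5)·(1/6) = 47/6.
The best pure response is r2 with expected payoff 47/6.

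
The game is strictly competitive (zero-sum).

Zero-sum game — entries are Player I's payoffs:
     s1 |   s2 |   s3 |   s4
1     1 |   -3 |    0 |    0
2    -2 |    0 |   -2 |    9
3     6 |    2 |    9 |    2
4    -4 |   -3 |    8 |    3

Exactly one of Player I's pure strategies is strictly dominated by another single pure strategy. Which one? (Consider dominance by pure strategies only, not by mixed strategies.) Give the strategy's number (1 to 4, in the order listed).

1

Compare 1 with 3: 6 > 1, 2 > -3, 9 > 0, 2 > 0.
So 3 strictly dominates 1 for Player I; 1 is strictly dominated.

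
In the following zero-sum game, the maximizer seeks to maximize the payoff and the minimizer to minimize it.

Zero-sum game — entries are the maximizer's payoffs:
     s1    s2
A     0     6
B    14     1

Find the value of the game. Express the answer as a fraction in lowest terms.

Row minima are 0 and 1, so the maximizer's maximin is 1; column maxima are 14 and 6, so the minimizer's minimax is 6. These differ, so the equilibrium is in mixed strategies.
Let the maximizer play A with probability p. The minimizer is indifferent when 14(1−p) = 6p + (1−p), giving p = 13/19.
Let the minimizer play s1 with probability q. The maximizer is indifferent when 6(1−q) = 14q + (1−q), giving q = 5/19.
The value is 0·(5/19) + (6)·(14/19) = 84/19.

84/19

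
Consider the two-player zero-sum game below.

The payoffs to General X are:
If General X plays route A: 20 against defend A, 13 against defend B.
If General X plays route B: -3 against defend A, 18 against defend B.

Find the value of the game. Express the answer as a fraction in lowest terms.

57/4

Row minima are 13 and -3, so General X's maximin is 13; column maxima are 20 and 18, so General Y's minimax is 18. These differ, so the equilibrium is in mixed strategies.
Let General X play route A with probability p. General Y is indifferent when 20p − 3(1−p) = 13p + 18(1−p), giving p = 3/4.
Let General Y play defend A with probability q. General X is indifferent when 20q + 13(1−q) = −3q + 18(1−q), giving q = 5/28.
The value is 20·(5/28) + (13)·(23/28) = 57/4.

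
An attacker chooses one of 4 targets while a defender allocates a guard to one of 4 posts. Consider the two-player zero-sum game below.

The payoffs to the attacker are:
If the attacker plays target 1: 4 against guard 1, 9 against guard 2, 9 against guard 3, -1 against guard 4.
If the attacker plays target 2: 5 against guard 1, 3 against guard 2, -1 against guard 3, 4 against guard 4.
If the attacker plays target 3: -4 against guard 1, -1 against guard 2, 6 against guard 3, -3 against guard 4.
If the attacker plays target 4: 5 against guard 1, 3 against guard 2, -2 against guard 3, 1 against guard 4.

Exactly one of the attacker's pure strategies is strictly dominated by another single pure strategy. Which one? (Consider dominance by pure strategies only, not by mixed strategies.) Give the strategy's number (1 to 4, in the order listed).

3

Compare target 3 with target 1: 4 > -4, 9 > -1, 9 > 6, -1 > -3.
So target 1 strictly dominates target 3 for the attacker; target 3 is strictly dominated.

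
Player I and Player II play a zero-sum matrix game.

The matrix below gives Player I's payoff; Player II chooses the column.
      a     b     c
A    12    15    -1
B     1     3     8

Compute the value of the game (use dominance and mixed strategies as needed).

Column b is strictly dominated by a for Player II (it gives Player I more in every row).
The remaining 2×2 game on (A, B) × (a, c) has no saddle point. Let Player I play A with probability p; indifference gives 12p + (1−p) = −p + 8(1−p), so p = 7/20.
Similarly Player II's optimal q on a is 9/20, and the value is 12·(9/20) + (-1)·(11/20) = 97/20.

97/20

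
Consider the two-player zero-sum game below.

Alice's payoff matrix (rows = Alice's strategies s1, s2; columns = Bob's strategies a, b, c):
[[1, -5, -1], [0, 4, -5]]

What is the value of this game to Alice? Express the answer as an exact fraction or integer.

Column a is strictly dominated by c for Bob (it gives Alice more in every row).
The remaining 2×2 game on (s1, s2) × (b, c) has no saddle point. Let Alice play s1 with probability p; indifference gives −5p + 4(1−p) = −p − 5(1−p), so p = 9/13.
Similarly Bob's optimal q on b is 4/13, and the value is -5·(4/13) + (-1)·(9/13) = -29/13.

-29/13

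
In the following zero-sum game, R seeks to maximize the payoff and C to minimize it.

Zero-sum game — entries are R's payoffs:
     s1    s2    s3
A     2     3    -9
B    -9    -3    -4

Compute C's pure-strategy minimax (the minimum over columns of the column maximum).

The worst case (largest entry) in each column is s1: 2, s2: 3, s3: -4.
The best (smallest) of these is -4.

-4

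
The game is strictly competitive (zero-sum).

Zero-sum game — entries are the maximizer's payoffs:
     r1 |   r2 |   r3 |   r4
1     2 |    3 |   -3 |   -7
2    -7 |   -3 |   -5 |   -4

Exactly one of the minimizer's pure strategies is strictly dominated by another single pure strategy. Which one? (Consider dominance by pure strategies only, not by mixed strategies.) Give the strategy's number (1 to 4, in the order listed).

2

The minimizer prefers columns that give the maximizer less. Compare r2 with r1: 2 < 3, -7 < -3.
So r1 strictly dominates r2 for the minimizer; r2 is strictly dominated.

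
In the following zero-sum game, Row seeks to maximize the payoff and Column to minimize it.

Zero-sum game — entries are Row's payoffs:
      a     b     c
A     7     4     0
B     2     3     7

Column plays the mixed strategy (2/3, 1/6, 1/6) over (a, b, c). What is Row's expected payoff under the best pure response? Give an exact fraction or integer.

A: (7)·(2/3) + (4)·(1/6) + (0)·(1/6) = 16/3.
B: (2)·(2/3) + (3)·(1/6) + (7)·(1/6) = 3.
The best pure response is A with expected payoff 16/3.

16/3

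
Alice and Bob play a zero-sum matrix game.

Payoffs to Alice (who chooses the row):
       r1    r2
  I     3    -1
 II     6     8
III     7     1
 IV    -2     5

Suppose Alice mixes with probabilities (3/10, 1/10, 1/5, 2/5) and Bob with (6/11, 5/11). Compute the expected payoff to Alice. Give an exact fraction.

261/110

Against (6/11, 5/11), each row's expected payoff is I: 13/11; II: 76/11; III: 47/11; IV: 13/11.
Taking the (3/10, 1/10, 1/5, 2/5)-weighted average: (3/10)·(13/11) + (1/10)·(76/11) + (1/5)·(47/11) + (2/5)·(13/11) = 261/110.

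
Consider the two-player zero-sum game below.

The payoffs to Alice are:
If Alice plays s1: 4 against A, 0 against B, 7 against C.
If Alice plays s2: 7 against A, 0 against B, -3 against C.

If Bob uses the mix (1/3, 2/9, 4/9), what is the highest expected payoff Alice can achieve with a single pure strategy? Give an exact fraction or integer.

40/9

s1: (4)·(1/3) + (0)·(2/9) + (7)·(4/9) = 40/9.
s2: (7)·(1/3) + (0)·(2/9) + (-3)·(4/9) = 1.
The best pure response is s1 with expected payoff 40/9.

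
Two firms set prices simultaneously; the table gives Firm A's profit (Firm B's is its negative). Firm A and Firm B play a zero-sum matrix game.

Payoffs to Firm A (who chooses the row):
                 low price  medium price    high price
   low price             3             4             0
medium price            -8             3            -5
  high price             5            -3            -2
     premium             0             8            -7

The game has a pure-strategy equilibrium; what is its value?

Row minima: 0, -8, -3, -7 → Firm A's maximin is 0.
Column maxima: 5, 8, 0 → Firm B's minimax is 0.
They coincide at (low price, high price), so the value is 0.

0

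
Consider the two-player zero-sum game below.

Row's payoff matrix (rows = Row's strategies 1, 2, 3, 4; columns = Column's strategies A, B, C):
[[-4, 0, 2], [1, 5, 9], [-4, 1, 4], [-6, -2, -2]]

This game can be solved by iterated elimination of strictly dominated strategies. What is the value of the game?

1

Column B is strictly dominated by A for Column (-4<0, 1<5, -4<1, -6<-2); eliminate B.
Column C is strictly dominated by A for Column (-4<2, 1<9, -4<4, -6<-2); eliminate C.
Row 1 is strictly dominated by row 2 (1>-4); eliminate 1.
Row 3 is strictly dominated by row 2 (1>-4); eliminate 3.
Row 4 is strictly dominated by row 2 (1>-6); eliminate 4.
Only (2, A) remains, with payoff 1.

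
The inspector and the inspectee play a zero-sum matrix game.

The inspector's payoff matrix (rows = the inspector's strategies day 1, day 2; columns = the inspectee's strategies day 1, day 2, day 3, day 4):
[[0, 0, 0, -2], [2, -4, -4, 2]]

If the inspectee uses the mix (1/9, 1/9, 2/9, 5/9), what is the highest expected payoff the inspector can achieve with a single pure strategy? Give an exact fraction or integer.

0

day 1: (0)·(1/9) + (0)·(1/9) + (0)·(2/9) + (-2)·(5/9) = -10/9.
day 2: (2)·(1/9) + (-4)·(1/9) + (-4)·(2/9) + (2)·(5/9) = 0.
The best pure response is day 2 with expected payoff 0.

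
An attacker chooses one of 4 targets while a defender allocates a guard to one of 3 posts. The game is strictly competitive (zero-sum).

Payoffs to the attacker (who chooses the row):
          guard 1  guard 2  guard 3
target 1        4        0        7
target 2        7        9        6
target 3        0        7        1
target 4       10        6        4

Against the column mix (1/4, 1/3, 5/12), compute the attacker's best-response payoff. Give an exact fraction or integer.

target 1: (4)·(1/4) + (0)·(1/3) + (7)·(5/12) = 47/12.
target 2: (7)·(1/4) + (9)·(1/3) + (6)·(5/12) = 29/4.
target 3: (0)·(1/4) + (7)·(1/3) + (1)·(5/12) = 11/4.
target 4: (10)·(1/4) + (6)·(1/3) + (4)·(5/12) = 37/6.
The best pure response is target 2 with expected payoff 29/4.

29/4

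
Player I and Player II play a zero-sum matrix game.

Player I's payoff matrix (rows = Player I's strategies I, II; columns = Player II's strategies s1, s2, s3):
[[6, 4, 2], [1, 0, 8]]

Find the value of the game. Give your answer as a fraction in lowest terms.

Column s1 is strictly dominated by s2 for Player II (it gives Player I more in every row).
The remaining 2×2 game on (I, II) × (s2, s3) has no saddle point. Let Player I play I with probability p; indifference gives 4p = 2p + 8(1−p), so p = 4/5.
Similarly Player II's optimal q on s2 is 3/5, and the value is 4·(3/5) + (2)·(2/5) = 16/5.

16/5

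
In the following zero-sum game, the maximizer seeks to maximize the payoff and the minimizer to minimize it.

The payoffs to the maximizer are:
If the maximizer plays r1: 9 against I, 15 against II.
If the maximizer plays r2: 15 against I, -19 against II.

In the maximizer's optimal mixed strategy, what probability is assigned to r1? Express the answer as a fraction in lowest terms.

Row minima are 9 and -19, so the maximizer's maximin is 9; column maxima are 15 and 15, so the minimizer's minimax is 15. These differ, so the equilibrium is in mixed strategies.
Let the maximizer play r1 with probability p. The minimizer is indifferent when 9p + 15(1−p) = 15p − 19(1−p), giving p = 17/20.

17/20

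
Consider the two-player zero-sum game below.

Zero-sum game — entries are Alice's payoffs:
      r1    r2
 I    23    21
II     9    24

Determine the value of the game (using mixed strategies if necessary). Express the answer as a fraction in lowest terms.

363/17

Row minima are 21 and 9, so Alice's maximin is 21; column maxima are 23 and 24, so Bob's minimax is 23. These differ, so the equilibrium is in mixed strategies.
Let Alice play I with probability p. Bob is indifferent when 23p + 9(1−p) = 21p + 24(1−p), giving p = 15/17.
Let Bob play r1 with probability q. Alice is indifferent when 23q + 21(1−q) = 9q + 24(1−q), giving q = 3/17.
The value is 23·(3/17) + (21)·(14/17) = 363/17.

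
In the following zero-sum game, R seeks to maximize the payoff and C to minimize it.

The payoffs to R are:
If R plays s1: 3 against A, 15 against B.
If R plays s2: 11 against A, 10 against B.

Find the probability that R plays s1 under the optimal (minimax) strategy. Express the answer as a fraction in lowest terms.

1/13

Row minima are 3 and 10, so R's maximin is 10; column maxima are 11 and 15, so C's minimax is 11. These differ, so the equilibrium is in mixed strategies.
Let R play s1 with probability p. C is indifferent when 3p + 11(1−p) = 15p + 10(1−p), giving p = 1/13.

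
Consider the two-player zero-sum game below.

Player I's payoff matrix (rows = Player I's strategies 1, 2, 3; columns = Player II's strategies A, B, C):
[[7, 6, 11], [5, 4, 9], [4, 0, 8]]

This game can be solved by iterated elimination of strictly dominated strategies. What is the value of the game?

6

Column A is strictly dominated by B for Player II (6<7, 4<5, 0<4); eliminate A.
Row 3 is strictly dominated by row 1 (6>0, 11>8); eliminate 3.
Column C is strictly dominated by B for Player II (6<11, 4<9); eliminate C.
Row 2 is strictly dominated by row 1 (6>4); eliminate 2.
Only (1, B) remains, with payoff 6.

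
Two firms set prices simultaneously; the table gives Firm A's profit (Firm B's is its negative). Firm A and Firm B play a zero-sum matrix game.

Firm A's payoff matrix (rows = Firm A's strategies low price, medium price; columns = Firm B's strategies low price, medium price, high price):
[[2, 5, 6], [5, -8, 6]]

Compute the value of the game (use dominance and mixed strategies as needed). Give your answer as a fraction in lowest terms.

Column high price is strictly dominated by low price for Firm B (it gives Firm A more in every row).
The remaining 2×2 game on (low price, medium price) × (low price, medium price) has no saddle point. Let Firm A play low price with probability p; indifference gives 2p + 5(1−p) = 5p − 8(1−p), so p = 13/16.
Similarly Firm B's optimal q on low price is 13/16, and the value is 2·(13/16) + (5)·(3/16) = 41/16.

41/16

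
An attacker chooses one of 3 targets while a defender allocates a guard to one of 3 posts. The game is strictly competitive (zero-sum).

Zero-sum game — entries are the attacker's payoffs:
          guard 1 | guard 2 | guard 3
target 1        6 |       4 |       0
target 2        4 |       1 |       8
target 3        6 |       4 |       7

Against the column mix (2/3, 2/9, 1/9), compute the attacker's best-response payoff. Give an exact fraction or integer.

17/3

target 1: (6)·(2/3) + (4)·(2/9) + (0)·(1/9) = 44/9.
target 2: (4)·(2/3) + (1)·(2/9) + (8)·(1/9) = 34/9.
target 3: (6)·(2/3) + (4)·(2/9) + (7)·(1/9) = 17/3.
The best pure response is target 3 with expected payoff 17/3.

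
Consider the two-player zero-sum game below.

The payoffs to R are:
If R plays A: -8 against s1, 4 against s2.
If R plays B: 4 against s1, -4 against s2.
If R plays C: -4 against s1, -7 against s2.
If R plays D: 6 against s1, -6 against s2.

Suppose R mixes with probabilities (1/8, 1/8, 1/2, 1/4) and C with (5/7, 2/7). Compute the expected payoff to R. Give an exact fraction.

Against (5/7, 2/7), each row's expected payoff is A: -32/7; B: 12/7; C: -34/7; D: 18/7.
Taking the (1/8, 1/8, 1/2, 1/4)-weighted average: (1/8)·(-32/7) + (1/8)·(12/7) + (1/2)·(-34/7) + (1/4)·(18/7) = -15/7.

-15/7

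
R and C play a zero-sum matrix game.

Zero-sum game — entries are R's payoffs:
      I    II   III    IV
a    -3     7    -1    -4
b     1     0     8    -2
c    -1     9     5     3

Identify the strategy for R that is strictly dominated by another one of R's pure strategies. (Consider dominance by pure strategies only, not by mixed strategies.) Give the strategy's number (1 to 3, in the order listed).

Compare a with c: -1 > -3, 9 > 7, 5 > -1, 3 > -4.
So c strictly dominates a for R; a is strictly dominated.

1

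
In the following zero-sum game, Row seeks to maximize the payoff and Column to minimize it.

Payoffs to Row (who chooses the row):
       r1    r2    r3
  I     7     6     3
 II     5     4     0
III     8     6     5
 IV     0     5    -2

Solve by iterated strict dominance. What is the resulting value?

Row II is strictly dominated by row I (7>5, 6>4, 3>0); eliminate II.
Column r1 is strictly dominated by r3 for Column (3<7, 5<8, -2<0); eliminate r1.
Column r2 is strictly dominated by r3 for Column (3<6, 5<6, -2<5); eliminate r2.
Row IV is strictly dominated by row I (3>-2); eliminate IV.
Row I is strictly dominated by row III (5>3); eliminate I.
Only (III, r3) remains, with payoff 5.

5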